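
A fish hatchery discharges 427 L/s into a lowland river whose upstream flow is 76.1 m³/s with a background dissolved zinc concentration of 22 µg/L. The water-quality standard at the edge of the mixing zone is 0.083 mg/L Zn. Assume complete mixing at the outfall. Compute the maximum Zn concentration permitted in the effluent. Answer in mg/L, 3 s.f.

427 L/s = 0.427 m³/s.
22 µg/L = 0.022 mg/L.
Mass balance: 0.083·76.53 = 0.427·Cₑ + 76.1·0.022.
Cₑ = (6.352 − 1.674) / 0.427 = 10.95 mg/L.

11.0 mg/L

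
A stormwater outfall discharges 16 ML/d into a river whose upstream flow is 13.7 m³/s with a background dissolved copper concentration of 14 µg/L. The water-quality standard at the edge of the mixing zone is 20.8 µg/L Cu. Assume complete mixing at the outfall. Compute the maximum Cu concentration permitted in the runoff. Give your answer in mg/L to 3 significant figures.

16 ML/d = 0.1852 m³/s.
14 µg/L = 0.014 mg/L.
20.8 µg/L = 0.0208 mg/L.
Mass balance: 0.0208·13.89 = 0.1852·Cₑ + 13.7·0.014.
Cₑ = (0.2888 − 0.1918) / 0.1852 = 0.5239 mg/L.

0.524 mg/L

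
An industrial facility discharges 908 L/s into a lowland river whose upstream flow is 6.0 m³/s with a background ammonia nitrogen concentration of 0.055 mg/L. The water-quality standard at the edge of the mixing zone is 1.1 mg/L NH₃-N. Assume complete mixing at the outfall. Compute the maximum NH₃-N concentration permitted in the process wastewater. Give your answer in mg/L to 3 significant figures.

8.01 mg/L

908 L/s = 0.908 m³/s.
Mass balance: 1.1·6.908 = 0.908·Cₑ + 6·0.055.
Cₑ = (7.599 − 0.33) / 0.908 = 8.005 mg/L.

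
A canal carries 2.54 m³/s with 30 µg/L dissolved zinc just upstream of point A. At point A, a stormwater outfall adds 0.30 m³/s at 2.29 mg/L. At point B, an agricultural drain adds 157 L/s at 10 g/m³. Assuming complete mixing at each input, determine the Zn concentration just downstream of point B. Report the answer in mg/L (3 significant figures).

0.779 mg/L

30 µg/L = 0.03 mg/L.
After input A: C = (2.54·0.03 + 0.3·2.29) / 2.84 = 0.2687 mg/L.
157 L/s = 0.157 m³/s.
After input B: C = (2.84·0.2687 + 0.157·10) / 2.997 = 0.7785 mg/L.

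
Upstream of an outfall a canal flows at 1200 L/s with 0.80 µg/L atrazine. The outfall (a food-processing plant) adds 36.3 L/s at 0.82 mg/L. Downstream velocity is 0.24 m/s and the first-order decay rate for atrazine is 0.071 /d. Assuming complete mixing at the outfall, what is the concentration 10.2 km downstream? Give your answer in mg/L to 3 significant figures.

36.3 L/s = 0.0363 m³/s.
1200 L/s = 1.2 m³/s.
0.80 µg/L = 0.0008 mg/L.
After complete mixing, C₀ = (0.0363·0.82 + 1.2·0.0008) / 1.236 = 0.02485 mg/L.
Travel time t = 1.02e+04 m / 0.24 m/s = 4.25e+04 s = 0.4919 d.
C = 0.02485·exp(−0.071·0.4919) = 0.02485·0.9657 = 0.024 mg/L.

0.0240 mg/L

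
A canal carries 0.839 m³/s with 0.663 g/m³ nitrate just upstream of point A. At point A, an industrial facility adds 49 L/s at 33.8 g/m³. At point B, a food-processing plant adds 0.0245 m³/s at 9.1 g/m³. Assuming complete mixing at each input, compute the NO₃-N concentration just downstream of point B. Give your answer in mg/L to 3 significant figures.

2.67 mg/L

49 L/s = 0.049 m³/s.
After input A: C = (0.839·0.663 + 0.049·33.8) / 0.888 = 2.492 mg/L.
After input B: C = (0.888·2.492 + 0.0245·9.1) / 0.9125 = 2.669 mg/L.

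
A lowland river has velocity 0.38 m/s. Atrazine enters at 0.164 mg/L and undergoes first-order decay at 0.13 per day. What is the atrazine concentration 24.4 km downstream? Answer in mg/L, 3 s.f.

Travel time t = 24.4 km / 0.38 m/s = 2.44e+04/0.38 = 6.421e+04 s = 0.7432 d.
First-order decay: C = 0.164·exp(−0.13·0.7432) = 0.164·0.9079 = 0.1489 mg/L.

0.149 mg/L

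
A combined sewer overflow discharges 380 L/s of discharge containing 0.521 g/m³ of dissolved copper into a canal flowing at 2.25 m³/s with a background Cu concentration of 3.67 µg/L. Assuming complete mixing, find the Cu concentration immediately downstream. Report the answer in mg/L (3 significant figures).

380 L/s = 0.38 m³/s.
3.67 µg/L = 0.00367 mg/L.
Conservation of mass across the mixing zone: C = (0.38·0.521 + 2.25·0.00367) / (0.38 + 2.25) = 0.2062/2.63 = 0.07842 mg/L.

0.0784 mg/L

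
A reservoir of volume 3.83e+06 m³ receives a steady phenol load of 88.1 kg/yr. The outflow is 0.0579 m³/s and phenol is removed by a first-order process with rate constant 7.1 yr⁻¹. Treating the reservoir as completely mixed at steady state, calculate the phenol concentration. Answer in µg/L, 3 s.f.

Outflow Q = 0.0579 m³/s × 3.156e+07 s/yr = 1.827e+06 m³/yr.
Steady-state CSTR mass balance: W = Q·C + k·V·C, so C = W/(Q + kV).
Q + kV = 1.827e+06 + 7.1·3.83e+06 = 2.902e+07 m³/yr.
C = 88.1/2.902e+07 = 3.036e-06 kg/m³ = 0.003036 mg/L = 3.036 µg/L.

3.04 µg/L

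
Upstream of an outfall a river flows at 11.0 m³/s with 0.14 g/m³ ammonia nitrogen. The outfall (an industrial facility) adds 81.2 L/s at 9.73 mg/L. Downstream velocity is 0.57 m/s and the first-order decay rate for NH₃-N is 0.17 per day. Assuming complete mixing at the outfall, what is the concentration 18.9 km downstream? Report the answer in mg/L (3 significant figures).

0.197 mg/L

81.2 L/s = 0.0812 m³/s.
After complete mixing, C₀ = (0.0812·9.73 + 11·0.14) / 11.08 = 0.2103 mg/L.
Travel time t = 1.89e+04 m / 0.57 m/s = 3.316e+04 s = 0.3838 d.
C = 0.2103·exp(−0.17·0.3838) = 0.2103·0.9368 = 0.197 mg/L.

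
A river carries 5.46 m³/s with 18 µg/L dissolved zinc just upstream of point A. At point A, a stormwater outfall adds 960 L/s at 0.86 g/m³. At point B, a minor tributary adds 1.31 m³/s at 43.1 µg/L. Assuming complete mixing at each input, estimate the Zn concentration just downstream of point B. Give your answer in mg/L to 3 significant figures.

18 µg/L = 0.018 mg/L.
960 L/s = 0.96 m³/s.
After input A: C = (5.46·0.018 + 0.96·0.86) / 6.42 = 0.1439 mg/L.
43.1 µg/L = 0.0431 mg/L.
After input B: C = (6.42·0.1439 + 1.31·0.0431) / 7.73 = 0.1268 mg/L.

0.127 mg/L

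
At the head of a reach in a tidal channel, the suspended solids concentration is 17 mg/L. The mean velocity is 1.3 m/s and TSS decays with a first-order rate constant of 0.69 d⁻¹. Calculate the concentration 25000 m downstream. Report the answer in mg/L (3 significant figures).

Travel time t = 25000 m / 1.3 m/s = 2.5e+04/1.3 = 1.923e+04 s = 0.2226 d.
First-order decay: C = 17·exp(−0.69·0.2226) = 17·0.8576 = 14.58 mg/L.

14.6 mg/L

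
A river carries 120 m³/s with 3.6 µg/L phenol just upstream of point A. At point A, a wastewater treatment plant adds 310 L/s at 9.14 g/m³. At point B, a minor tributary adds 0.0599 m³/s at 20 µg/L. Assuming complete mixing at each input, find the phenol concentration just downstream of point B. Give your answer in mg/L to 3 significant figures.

0.0271 mg/L

3.6 µg/L = 0.0036 mg/L.
310 L/s = 0.31 m³/s.
After input A: C = (120·0.0036 + 0.31·9.14) / 120.3 = 0.02714 mg/L.
20 µg/L = 0.02 mg/L.
After input B: C = (120.3·0.02714 + 0.0599·0.02) / 120.4 = 0.02714 mg/L.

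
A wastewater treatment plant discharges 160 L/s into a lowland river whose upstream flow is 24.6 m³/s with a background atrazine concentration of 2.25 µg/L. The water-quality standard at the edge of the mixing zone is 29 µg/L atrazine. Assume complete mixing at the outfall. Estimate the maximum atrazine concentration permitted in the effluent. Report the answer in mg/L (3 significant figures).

4.14 mg/L

160 L/s = 0.16 m³/s.
2.25 µg/L = 0.00225 mg/L.
29 µg/L = 0.029 mg/L.
Mass balance: 0.029·24.76 = 0.16·Cₑ + 24.6·0.00225.
Cₑ = (0.718 − 0.05535) / 0.16 = 4.142 mg/L.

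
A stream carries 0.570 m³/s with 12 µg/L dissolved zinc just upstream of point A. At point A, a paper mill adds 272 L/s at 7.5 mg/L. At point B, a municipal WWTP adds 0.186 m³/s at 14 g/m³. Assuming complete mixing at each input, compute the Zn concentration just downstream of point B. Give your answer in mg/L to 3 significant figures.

12 µg/L = 0.012 mg/L.
272 L/s = 0.272 m³/s.
After input A: C = (0.57·0.012 + 0.272·7.5) / 0.842 = 2.431 mg/L.
After input B: C = (0.842·2.431 + 0.186·14) / 1.028 = 4.524 mg/L.

4.52 mg/L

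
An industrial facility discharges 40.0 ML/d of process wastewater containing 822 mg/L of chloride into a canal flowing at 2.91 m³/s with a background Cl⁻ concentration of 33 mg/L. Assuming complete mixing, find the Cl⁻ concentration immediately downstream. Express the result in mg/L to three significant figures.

141 mg/L

40.0 ML/d = 0.463 m³/s.
Conservation of mass across the mixing zone: C = (0.463·822 + 2.91·33) / (0.463 + 2.91) = 476.6/3.373 = 141.3 mg/L.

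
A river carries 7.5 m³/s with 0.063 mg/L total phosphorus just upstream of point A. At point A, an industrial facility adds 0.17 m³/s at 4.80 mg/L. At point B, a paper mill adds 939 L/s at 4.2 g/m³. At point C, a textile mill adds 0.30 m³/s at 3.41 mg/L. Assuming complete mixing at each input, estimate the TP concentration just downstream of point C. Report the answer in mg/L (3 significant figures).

0.702 mg/L

After input A: C = (7.5·0.063 + 0.17·4.8) / 7.67 = 0.168 mg/L.
939 L/s = 0.939 m³/s.
After input B: C = (7.67·0.168 + 0.939·4.2) / 8.609 = 0.6078 mg/L.
After input C: C = (8.609·0.6078 + 0.3·3.41) / 8.909 = 0.7021 mg/L.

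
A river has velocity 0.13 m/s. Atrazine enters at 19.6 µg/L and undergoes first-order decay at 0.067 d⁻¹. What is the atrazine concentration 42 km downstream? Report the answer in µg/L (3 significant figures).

Travel time t = 42 km / 0.13 m/s = 4.2e+04/0.13 = 3.231e+05 s = 3.739 d.
First-order decay: C = 19.6·exp(−0.067·3.739) = 19.6·0.7784 = 15.26 µg/L.

15.3 µg/L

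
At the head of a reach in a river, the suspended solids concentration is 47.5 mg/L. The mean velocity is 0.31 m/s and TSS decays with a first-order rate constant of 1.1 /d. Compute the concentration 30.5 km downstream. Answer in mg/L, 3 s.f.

13.6 mg/L

Travel time t = 30.5 km / 0.31 m/s = 3.05e+04/0.31 = 9.839e+04 s = 1.139 d.
First-order decay: C = 47.5·exp(−1.1·1.139) = 47.5·0.2858 = 13.57 mg/L.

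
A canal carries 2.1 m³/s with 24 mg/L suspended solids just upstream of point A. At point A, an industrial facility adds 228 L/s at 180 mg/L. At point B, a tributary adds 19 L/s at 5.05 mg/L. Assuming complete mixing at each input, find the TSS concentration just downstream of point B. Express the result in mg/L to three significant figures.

228 L/s = 0.228 m³/s.
After input A: C = (2.1·24 + 0.228·180) / 2.328 = 39.28 mg/L.
19 L/s = 0.019 m³/s.
After input B: C = (2.328·39.28 + 0.019·5.05) / 2.347 = 39 mg/L.

39.0 mg/L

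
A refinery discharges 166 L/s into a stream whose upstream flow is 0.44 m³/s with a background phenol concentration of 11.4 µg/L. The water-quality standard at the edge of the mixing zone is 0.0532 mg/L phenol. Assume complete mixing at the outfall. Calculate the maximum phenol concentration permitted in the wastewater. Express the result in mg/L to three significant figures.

166 L/s = 0.166 m³/s.
11.4 µg/L = 0.0114 mg/L.
Mass balance: 0.0532·0.606 = 0.166·Cₑ + 0.44·0.0114.
Cₑ = (0.03224 − 0.005016) / 0.166 = 0.164 mg/L.

0.164 mg/L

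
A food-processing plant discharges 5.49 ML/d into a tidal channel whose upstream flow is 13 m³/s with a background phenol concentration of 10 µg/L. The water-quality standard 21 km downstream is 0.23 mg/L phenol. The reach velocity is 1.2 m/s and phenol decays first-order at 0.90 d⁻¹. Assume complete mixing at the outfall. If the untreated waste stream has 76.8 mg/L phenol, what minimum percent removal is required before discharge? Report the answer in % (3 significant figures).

5.49 ML/d = 0.06354 m³/s.
10 µg/L = 0.01 mg/L.
Travel time to the compliance point: t = 2.1e+04/1.2 = 1.75e+04 s = 0.2025 d; decay factor exp(−0.90·0.2025) = 0.8334.
So the concentration just after mixing may be at most 0.23/0.8334 = 0.276 mg/L.
Mass balance: 0.276·13.06 = 0.06354·Cₑ + 13·0.01.
Cₑ = (3.605 − 0.13) / 0.06354 = 54.7 mg/L.
Required removal = 1 − 54.7/76.8 = 28.78 %.

28.8 %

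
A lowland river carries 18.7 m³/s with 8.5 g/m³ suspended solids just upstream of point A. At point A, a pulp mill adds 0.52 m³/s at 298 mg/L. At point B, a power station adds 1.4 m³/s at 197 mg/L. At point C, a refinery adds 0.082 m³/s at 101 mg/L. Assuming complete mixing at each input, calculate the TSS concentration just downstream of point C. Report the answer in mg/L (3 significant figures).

After input A: C = (18.7·8.5 + 0.52·298) / 19.22 = 16.33 mg/L.
After input B: C = (19.22·16.33 + 1.4·197) / 20.62 = 28.6 mg/L.
After input C: C = (20.62·28.6 + 0.082·101) / 20.7 = 28.89 mg/L.

28.9 mg/L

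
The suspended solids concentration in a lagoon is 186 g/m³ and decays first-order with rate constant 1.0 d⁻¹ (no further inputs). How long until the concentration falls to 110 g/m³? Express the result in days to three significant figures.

t = ln(C₀/C)/k = ln(186/110)/1.0 = 0.5253/1.0 = 0.5253 d.

0.525 d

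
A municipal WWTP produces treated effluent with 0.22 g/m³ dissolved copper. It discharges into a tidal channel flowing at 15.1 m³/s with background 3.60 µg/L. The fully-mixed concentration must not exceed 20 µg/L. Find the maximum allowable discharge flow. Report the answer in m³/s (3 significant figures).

1.24 m³/s

3.60 µg/L = 0.0036 mg/L.
20 µg/L = 0.02 mg/L.
Mass balance at complete mixing: C_std·(Q_w + Q_r) = Q_w·C_e + Q_r·C_b.
Rearranging, Q_w = Q_r·(C_std − C_b)/(C_e − C_std) = 15.1·(0.02 − 0.0036) / (0.22 − 0.02) = 1.238 m³/s.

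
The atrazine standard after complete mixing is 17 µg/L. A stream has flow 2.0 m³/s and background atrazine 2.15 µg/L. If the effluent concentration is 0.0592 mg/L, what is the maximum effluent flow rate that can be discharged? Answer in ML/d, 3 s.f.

2.15 µg/L = 0.00215 mg/L.
17 µg/L = 0.017 mg/L.
Mass balance at complete mixing: C_std·(Q_w + Q_r) = Q_w·C_e + Q_r·C_b.
Rearranging, Q_w = Q_r·(C_std − C_b)/(C_e − C_std) = 2.0·(0.017 − 0.00215) / (0.0592 − 0.017) = 0.7038 m³/s.
= 60.81 ML/d.

60.8 ML/d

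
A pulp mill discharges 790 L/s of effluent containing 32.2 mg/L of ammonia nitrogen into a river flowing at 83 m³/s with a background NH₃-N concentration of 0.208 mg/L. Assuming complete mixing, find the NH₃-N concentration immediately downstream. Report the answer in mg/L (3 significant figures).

0.510 mg/L

790 L/s = 0.79 m³/s.
By mass balance at complete mixing, C = (0.79·32.2 + 83·0.208) / (0.79 + 83) = 42.7/83.79 = 0.5096 mg/L.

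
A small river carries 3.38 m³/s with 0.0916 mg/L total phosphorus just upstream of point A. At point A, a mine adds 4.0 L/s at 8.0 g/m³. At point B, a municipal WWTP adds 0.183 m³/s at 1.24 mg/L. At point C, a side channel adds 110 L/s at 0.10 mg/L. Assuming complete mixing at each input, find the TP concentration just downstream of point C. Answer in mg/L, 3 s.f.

0.158 mg/L

4.0 L/s = 0.004 m³/s.
After input A: C = (3.38·0.0916 + 0.004·8) / 3.384 = 0.1009 mg/L.
After input B: C = (3.384·0.1009 + 0.183·1.24) / 3.567 = 0.1594 mg/L.
110 L/s = 0.11 m³/s.
After input C: C = (3.567·0.1594 + 0.11·0.1) / 3.677 = 0.1576 mg/L.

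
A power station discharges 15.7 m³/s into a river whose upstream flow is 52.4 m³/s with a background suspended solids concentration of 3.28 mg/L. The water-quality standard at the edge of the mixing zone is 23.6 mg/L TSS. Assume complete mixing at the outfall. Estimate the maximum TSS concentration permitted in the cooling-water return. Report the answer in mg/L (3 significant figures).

Mass balance: 23.6·68.1 = 15.7·Cₑ + 52.4·3.28.
Cₑ = (1607 − 171.9) / 15.7 = 91.42 mg/L.

91.4 mg/L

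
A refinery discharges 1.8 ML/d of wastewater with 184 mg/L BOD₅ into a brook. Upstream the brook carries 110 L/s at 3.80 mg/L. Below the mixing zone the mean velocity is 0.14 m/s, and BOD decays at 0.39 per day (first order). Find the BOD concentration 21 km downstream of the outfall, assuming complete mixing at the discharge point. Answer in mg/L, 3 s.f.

1.8 ML/d = 0.02083 m³/s.
110 L/s = 0.11 m³/s.
After complete mixing, C₀ = (0.02083·184 + 0.11·3.8) / 0.1308 = 32.49 mg/L.
Travel time t = 2.1e+04 m / 0.14 m/s = 1.5e+05 s = 1.736 d.
C = 32.49·exp(−0.39·1.736) = 32.49·0.5081 = 16.51 mg/L.

16.5 mg/L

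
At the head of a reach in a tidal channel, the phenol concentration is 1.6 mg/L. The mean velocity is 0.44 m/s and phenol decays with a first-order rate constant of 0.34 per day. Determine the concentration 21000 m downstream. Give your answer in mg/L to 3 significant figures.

1.33 mg/L

Travel time t = 21000 m / 0.44 m/s = 2.1e+04/0.44 = 4.773e+04 s = 0.5524 d.
First-order decay: C = 1.6·exp(−0.34·0.5524) = 1.6·0.8288 = 1.326 mg/L.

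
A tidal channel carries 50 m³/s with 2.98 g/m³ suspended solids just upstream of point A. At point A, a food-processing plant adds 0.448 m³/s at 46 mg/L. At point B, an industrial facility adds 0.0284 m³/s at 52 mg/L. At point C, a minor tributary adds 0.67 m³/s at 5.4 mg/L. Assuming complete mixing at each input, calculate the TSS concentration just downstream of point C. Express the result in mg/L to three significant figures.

After input A: C = (50·2.98 + 0.448·46) / 50.45 = 3.362 mg/L.
After input B: C = (50.45·3.362 + 0.0284·52) / 50.48 = 3.389 mg/L.
After input C: C = (50.48·3.389 + 0.67·5.4) / 51.15 = 3.416 mg/L.

3.42 mg/L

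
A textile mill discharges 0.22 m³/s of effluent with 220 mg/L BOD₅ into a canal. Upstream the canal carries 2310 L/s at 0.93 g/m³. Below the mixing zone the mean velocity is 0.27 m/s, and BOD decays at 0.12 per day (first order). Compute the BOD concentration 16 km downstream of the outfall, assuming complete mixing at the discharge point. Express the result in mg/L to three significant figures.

2310 L/s = 2.31 m³/s.
After complete mixing, C₀ = (0.22·220 + 2.31·0.93) / 2.53 = 19.98 mg/L.
Travel time t = 1.6e+04 m / 0.27 m/s = 5.926e+04 s = 0.6859 d.
C = 19.98·exp(−0.12·0.6859) = 19.98·0.921 = 18.4 mg/L.

18.4 mg/L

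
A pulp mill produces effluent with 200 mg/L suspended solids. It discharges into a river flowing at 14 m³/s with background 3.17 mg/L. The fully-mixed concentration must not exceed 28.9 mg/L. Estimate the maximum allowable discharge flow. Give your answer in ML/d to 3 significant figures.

182 ML/d

Mass balance at complete mixing: C_std·(Q_w + Q_r) = Q_w·C_e + Q_r·C_b.
Rearranging, Q_w = Q_r·(C_std − C_b)/(C_e − C_std) = 14·(28.9 − 3.17) / (200 − 28.9) = 2.105 m³/s.
= 181.9 ML/d.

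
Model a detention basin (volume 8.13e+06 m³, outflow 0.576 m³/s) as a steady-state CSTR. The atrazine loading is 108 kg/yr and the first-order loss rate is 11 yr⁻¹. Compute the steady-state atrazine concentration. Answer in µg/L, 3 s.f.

1.00 µg/L

Outflow Q = 0.576 m³/s × 3.156e+07 s/yr = 1.818e+07 m³/yr.
Steady-state CSTR mass balance: W = Q·C + k·V·C, so C = W/(Q + kV).
Q + kV = 1.818e+07 + 11·8.13e+06 = 1.076e+08 m³/yr.
C = 108/1.076e+08 = 1.004e-06 kg/m³ = 0.001004 mg/L = 1.004 µg/L.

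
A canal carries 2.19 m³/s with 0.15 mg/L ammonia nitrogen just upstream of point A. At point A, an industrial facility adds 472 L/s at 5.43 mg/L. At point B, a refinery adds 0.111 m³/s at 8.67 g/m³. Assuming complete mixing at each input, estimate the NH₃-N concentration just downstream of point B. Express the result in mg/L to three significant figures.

1.39 mg/L

472 L/s = 0.472 m³/s.
After input A: C = (2.19·0.15 + 0.472·5.43) / 2.662 = 1.086 mg/L.
After input B: C = (2.662·1.086 + 0.111·8.67) / 2.773 = 1.39 mg/L.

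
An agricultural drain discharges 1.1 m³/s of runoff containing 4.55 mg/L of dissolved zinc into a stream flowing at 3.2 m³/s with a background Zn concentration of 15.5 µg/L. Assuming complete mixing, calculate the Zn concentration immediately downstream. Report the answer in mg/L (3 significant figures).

15.5 µg/L = 0.0155 mg/L.
Flow-weighted mixing gives C = (1.1·4.55 + 3.2·0.0155) / (1.1 + 3.2) = 5.055/4.3 = 1.175 mg/L.

1.18 mg/L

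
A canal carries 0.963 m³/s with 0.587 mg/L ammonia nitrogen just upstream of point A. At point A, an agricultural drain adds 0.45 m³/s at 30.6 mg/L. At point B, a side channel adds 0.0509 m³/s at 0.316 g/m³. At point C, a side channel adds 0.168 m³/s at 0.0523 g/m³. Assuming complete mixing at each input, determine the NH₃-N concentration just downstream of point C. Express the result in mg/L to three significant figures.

8.80 mg/L

After input A: C = (0.963·0.587 + 0.45·30.6) / 1.413 = 10.15 mg/L.
After input B: C = (1.413·10.15 + 0.0509·0.316) / 1.464 = 9.804 mg/L.
After input C: C = (1.464·9.804 + 0.168·0.0523) / 1.632 = 8.8 mg/L.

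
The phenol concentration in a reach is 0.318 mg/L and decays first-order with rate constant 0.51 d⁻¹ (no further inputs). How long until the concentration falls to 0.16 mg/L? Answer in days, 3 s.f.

t = ln(C₀/C)/k = ln(0.318/0.16)/0.51 = 0.6869/0.51 = 1.347 d.

1.35 d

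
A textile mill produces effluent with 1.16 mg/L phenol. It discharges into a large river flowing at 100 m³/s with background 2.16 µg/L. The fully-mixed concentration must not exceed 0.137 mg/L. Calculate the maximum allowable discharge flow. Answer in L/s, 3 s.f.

13200 L/s

2.16 µg/L = 0.00216 mg/L.
Mass balance at complete mixing: C_std·(Q_w + Q_r) = Q_w·C_e + Q_r·C_b.
Rearranging, Q_w = Q_r·(C_std − C_b)/(C_e − C_std) = 100·(0.137 − 0.00216) / (1.16 − 0.137) = 13.18 m³/s.
= 1.318e+04 L/s.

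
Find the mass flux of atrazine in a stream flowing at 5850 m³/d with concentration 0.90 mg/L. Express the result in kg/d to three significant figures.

5850 m³/d = 0.06771 m³/s.
Mass flux = Q·C = 0.06771 m³/s × 0.9 g/m³ = 0.06094 g/s.
= 0.06094 g/s × 86.4 = 5.265 kg/d.

5.27 kg/d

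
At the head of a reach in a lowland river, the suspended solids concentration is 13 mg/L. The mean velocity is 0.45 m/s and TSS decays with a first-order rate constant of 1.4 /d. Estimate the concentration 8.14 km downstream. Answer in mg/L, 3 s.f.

Travel time t = 8.14 km / 0.45 m/s = 8140/0.45 = 1.809e+04 s = 0.2094 d.
First-order decay: C = 13·exp(−1.4·0.2094) = 13·0.7459 = 9.697 mg/L.

9.70 mg/L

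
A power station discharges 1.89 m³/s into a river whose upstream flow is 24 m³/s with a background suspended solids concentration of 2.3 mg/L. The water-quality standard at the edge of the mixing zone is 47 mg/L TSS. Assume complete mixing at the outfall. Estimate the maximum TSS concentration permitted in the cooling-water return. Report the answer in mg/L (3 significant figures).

Mass balance: 47·25.89 = 1.89·Cₑ + 24·2.3.
Cₑ = (1217 − 55.2) / 1.89 = 614.6 mg/L.

615 mg/L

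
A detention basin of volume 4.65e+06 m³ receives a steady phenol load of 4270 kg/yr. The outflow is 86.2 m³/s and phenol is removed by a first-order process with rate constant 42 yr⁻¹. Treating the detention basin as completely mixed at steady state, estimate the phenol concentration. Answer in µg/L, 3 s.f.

1.46 µg/L

Outflow Q = 86.2 m³/s × 3.156e+07 s/yr = 2.72e+09 m³/yr.
Steady-state CSTR mass balance: W = Q·C + k·V·C, so C = W/(Q + kV).
Q + kV = 2.72e+09 + 42·4.65e+06 = 2.916e+09 m³/yr.
C = 4270/2.916e+09 = 1.465e-06 kg/m³ = 0.001465 mg/L = 1.465 µg/L.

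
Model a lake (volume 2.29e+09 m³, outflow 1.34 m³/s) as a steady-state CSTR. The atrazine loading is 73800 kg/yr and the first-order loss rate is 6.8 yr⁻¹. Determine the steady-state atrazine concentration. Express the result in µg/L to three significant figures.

4.73 µg/L

Outflow Q = 1.34 m³/s × 3.156e+07 s/yr = 4.229e+07 m³/yr.
Steady-state CSTR mass balance: W = Q·C + k·V·C, so C = W/(Q + kV).
Q + kV = 4.229e+07 + 6.8·2.29e+09 = 1.561e+10 m³/yr.
C = 73800/1.561e+10 = 4.726e-06 kg/m³ = 0.004726 mg/L = 4.726 µg/L.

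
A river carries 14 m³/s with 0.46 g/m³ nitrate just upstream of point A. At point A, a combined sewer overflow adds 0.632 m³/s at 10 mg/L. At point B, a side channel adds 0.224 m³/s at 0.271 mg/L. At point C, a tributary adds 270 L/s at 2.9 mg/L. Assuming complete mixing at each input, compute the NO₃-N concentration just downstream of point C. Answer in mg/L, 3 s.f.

After input A: C = (14·0.46 + 0.632·10) / 14.63 = 0.8721 mg/L.
After input B: C = (14.63·0.8721 + 0.224·0.271) / 14.86 = 0.863 mg/L.
270 L/s = 0.27 m³/s.
After input C: C = (14.86·0.863 + 0.27·2.9) / 15.13 = 0.8994 mg/L.

0.899 mg/L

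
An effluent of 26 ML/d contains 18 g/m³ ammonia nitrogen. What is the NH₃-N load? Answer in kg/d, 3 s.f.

468 kg/d

26 ML/d = 0.3009 m³/s.
Mass flux = Q·C = 0.3009 m³/s × 18 g/m³ = 5.417 g/s.
= 5.417 g/s × 86.4 = 468 kg/d.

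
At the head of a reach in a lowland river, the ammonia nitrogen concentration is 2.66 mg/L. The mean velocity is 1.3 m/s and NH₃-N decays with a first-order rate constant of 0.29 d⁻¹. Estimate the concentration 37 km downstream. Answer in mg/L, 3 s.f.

Travel time t = 37 km / 1.3 m/s = 3.7e+04/1.3 = 2.846e+04 s = 0.3294 d.
First-order decay: C = 2.66·exp(−0.29·0.3294) = 2.66·0.9089 = 2.418 mg/L.

2.42 mg/L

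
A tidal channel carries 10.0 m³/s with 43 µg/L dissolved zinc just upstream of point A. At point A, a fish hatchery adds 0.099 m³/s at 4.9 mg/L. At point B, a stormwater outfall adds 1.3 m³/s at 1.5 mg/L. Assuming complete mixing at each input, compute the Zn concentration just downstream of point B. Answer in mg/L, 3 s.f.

43 µg/L = 0.043 mg/L.
After input A: C = (10·0.043 + 0.099·4.9) / 10.1 = 0.09061 mg/L.
After input B: C = (10.1·0.09061 + 1.3·1.5) / 11.4 = 0.2513 mg/L.

0.251 mg/L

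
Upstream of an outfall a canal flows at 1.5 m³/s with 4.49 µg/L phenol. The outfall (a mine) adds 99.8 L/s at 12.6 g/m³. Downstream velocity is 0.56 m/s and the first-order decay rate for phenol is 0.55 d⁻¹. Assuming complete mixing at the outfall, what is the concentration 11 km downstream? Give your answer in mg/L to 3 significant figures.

0.697 mg/L

99.8 L/s = 0.0998 m³/s.
4.49 µg/L = 0.00449 mg/L.
After complete mixing, C₀ = (0.0998·12.6 + 1.5·0.00449) / 1.6 = 0.7902 mg/L.
Travel time t = 1.1e+04 m / 0.56 m/s = 1.964e+04 s = 0.2273 d.
C = 0.7902·exp(−0.55·0.2273) = 0.7902·0.8825 = 0.6973 mg/L.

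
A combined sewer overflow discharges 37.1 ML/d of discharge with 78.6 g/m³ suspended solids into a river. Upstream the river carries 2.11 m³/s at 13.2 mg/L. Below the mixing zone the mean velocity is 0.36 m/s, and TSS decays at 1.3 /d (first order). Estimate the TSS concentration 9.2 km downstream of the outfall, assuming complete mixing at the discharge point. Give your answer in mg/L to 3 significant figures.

16.5 mg/L

37.1 ML/d = 0.4294 m³/s.
After complete mixing, C₀ = (0.4294·78.6 + 2.11·13.2) / 2.539 = 24.26 mg/L.
Travel time t = 9200 m / 0.36 m/s = 2.556e+04 s = 0.2958 d.
C = 24.26·exp(−1.3·0.2958) = 24.26·0.6808 = 16.51 mg/L.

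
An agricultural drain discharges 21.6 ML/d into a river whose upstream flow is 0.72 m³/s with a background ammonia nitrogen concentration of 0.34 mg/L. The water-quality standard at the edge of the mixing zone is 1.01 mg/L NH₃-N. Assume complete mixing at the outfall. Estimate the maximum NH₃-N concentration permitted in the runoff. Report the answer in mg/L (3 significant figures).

2.94 mg/L

21.6 ML/d = 0.25 m³/s.
Mass balance: 1.01·0.97 = 0.25·Cₑ + 0.72·0.34.
Cₑ = (0.9797 − 0.2448) / 0.25 = 2.94 mg/L.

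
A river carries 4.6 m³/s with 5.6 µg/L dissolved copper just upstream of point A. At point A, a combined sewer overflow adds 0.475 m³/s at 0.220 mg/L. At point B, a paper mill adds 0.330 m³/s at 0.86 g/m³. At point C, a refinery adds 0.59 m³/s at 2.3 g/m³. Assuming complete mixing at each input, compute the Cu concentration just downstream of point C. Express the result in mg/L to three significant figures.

0.295 mg/L

5.6 µg/L = 0.0056 mg/L.
After input A: C = (4.6·0.0056 + 0.475·0.22) / 5.075 = 0.02567 mg/L.
After input B: C = (5.075·0.02567 + 0.33·0.86) / 5.405 = 0.07661 mg/L.
After input C: C = (5.405·0.07661 + 0.59·2.3) / 5.995 = 0.2954 mg/L.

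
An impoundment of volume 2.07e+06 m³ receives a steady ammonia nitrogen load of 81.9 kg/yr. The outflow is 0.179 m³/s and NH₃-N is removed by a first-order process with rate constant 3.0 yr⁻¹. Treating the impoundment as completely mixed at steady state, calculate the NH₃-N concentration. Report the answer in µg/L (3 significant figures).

Outflow Q = 0.179 m³/s × 3.156e+07 s/yr = 5.649e+06 m³/yr.
Steady-state CSTR mass balance: W = Q·C + k·V·C, so C = W/(Q + kV).
Q + kV = 5.649e+06 + 3.0·2.07e+06 = 1.186e+07 m³/yr.
C = 81.9/1.186e+07 = 6.906e-06 kg/m³ = 0.006906 mg/L = 6.906 µg/L.

6.91 µg/L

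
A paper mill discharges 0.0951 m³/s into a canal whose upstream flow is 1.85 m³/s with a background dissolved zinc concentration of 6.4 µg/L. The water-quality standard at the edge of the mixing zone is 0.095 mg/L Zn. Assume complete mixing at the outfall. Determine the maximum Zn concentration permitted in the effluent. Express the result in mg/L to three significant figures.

1.82 mg/L

6.4 µg/L = 0.0064 mg/L.
Mass balance: 0.095·1.945 = 0.0951·Cₑ + 1.85·0.0064.
Cₑ = (0.1848 − 0.01184) / 0.0951 = 1.819 mg/L.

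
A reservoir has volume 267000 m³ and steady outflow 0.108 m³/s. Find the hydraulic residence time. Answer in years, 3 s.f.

Q = 0.108 m³/s × 3.156e+07 s/yr = 3.408e+06 m³/yr.
Hydraulic residence time τ = V/Q = 267000/3.408e+06 = 0.07834 yr.

0.0783 yr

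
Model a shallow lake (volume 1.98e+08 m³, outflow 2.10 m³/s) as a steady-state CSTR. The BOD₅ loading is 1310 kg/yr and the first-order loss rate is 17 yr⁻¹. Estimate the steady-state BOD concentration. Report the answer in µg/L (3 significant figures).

0.382 µg/L

Outflow Q = 2.10 m³/s × 3.156e+07 s/yr = 6.627e+07 m³/yr.
Steady-state CSTR mass balance: W = Q·C + k·V·C, so C = W/(Q + kV).
Q + kV = 6.627e+07 + 17·1.98e+08 = 3.432e+09 m³/yr.
C = 1310/3.432e+09 = 3.817e-07 kg/m³ = 0.0003817 mg/L = 0.3817 µg/L.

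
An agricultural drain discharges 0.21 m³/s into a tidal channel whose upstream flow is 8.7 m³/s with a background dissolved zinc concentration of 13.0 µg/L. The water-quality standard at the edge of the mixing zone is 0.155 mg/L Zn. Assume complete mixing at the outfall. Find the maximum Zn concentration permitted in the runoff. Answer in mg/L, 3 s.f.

6.04 mg/L

13.0 µg/L = 0.013 mg/L.
Mass balance: 0.155·8.91 = 0.21·Cₑ + 8.7·0.013.
Cₑ = (1.381 − 0.1131) / 0.21 = 6.038 mg/L.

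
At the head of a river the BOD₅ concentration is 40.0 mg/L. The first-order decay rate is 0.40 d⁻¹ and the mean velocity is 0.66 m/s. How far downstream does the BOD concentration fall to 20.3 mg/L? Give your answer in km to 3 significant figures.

From C = C₀·e^(−kt), t = ln(C₀/C)/k = ln(40.0/20.3)/0.40 = 0.6783/0.40 = 1.696 d.
Distance = v·t = 0.66 m/s × 1.465e+05 s = 9.669e+04 m = 96.69 km.

96.7 km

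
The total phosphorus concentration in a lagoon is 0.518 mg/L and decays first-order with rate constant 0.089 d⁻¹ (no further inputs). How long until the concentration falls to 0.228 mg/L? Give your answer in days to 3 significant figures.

9.22 d

t = ln(C₀/C)/k = ln(0.518/0.228)/0.089 = 0.8206/0.089 = 9.221 d.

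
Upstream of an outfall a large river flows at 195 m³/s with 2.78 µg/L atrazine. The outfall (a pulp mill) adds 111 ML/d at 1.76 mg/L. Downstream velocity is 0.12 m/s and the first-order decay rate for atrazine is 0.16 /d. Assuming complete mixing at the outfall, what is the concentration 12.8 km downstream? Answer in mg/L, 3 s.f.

0.0117 mg/L

111 ML/d = 1.285 m³/s.
2.78 µg/L = 0.00278 mg/L.
After complete mixing, C₀ = (1.285·1.76 + 195·0.00278) / 196.3 = 0.01428 mg/L.
Travel time t = 1.28e+04 m / 0.12 m/s = 1.067e+05 s = 1.235 d.
C = 0.01428·exp(−0.16·1.235) = 0.01428·0.8208 = 0.01172 mg/L.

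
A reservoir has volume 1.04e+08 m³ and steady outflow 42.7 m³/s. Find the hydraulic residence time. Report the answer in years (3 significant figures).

0.0772 yr

Q = 42.7 m³/s × 3.156e+07 s/yr = 1.348e+09 m³/yr.
Hydraulic residence time τ = V/Q = 1.04e+08/1.348e+09 = 0.07718 yr.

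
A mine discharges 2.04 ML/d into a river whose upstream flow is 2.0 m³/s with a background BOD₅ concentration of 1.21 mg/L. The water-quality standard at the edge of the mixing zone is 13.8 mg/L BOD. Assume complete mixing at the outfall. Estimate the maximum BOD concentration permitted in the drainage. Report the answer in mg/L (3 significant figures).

1080 mg/L

2.04 ML/d = 0.02361 m³/s.
Mass balance: 13.8·2.024 = 0.02361·Cₑ + 2·1.21.
Cₑ = (27.93 − 2.42) / 0.02361 = 1080 mg/L.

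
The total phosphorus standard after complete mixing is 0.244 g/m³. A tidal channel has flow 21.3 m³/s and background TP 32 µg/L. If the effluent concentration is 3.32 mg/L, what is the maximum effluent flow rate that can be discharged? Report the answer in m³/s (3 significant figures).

32 µg/L = 0.032 mg/L.
Mass balance at complete mixing: C_std·(Q_w + Q_r) = Q_w·C_e + Q_r·C_b.
Rearranging, Q_w = Q_r·(C_std − C_b)/(C_e − C_std) = 21.3·(0.244 − 0.032) / (3.32 − 0.244) = 1.468 m³/s.

1.47 m³/s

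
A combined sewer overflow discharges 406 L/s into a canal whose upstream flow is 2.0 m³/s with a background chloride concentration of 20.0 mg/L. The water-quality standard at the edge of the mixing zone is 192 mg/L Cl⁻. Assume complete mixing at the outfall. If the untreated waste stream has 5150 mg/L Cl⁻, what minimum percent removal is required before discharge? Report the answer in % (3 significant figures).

79.8 %

406 L/s = 0.406 m³/s.
Mass balance: 192·2.406 = 0.406·Cₑ + 2·20.
Cₑ = (462 − 40) / 0.406 = 1039 mg/L.
Required removal = 1 − 1039/5150 = 79.82 %.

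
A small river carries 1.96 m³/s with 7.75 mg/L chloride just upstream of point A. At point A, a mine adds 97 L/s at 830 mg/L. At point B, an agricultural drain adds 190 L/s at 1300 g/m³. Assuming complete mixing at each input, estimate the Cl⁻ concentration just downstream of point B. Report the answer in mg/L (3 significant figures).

153 mg/L

97 L/s = 0.097 m³/s.
After input A: C = (1.96·7.75 + 0.097·830) / 2.057 = 46.52 mg/L.
190 L/s = 0.19 m³/s.
After input B: C = (2.057·46.52 + 0.19·1300) / 2.247 = 152.5 mg/L.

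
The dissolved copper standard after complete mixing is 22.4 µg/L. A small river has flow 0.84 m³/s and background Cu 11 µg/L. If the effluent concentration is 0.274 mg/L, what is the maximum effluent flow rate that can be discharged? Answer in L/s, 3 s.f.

38.1 L/s

11 µg/L = 0.011 mg/L.
22.4 µg/L = 0.0224 mg/L.
Mass balance at complete mixing: C_std·(Q_w + Q_r) = Q_w·C_e + Q_r·C_b.
Rearranging, Q_w = Q_r·(C_std − C_b)/(C_e − C_std) = 0.84·(0.0224 − 0.011) / (0.274 − 0.0224) = 0.03806 m³/s.
= 38.06 L/s.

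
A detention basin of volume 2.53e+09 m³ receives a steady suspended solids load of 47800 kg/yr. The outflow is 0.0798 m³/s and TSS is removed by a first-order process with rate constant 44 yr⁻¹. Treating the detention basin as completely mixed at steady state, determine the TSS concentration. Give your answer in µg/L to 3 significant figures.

0.429 µg/L

Outflow Q = 0.0798 m³/s × 3.156e+07 s/yr = 2.518e+06 m³/yr.
Steady-state CSTR mass balance: W = Q·C + k·V·C, so C = W/(Q + kV).
Q + kV = 2.518e+06 + 44·2.53e+09 = 1.113e+11 m³/yr.
C = 47800/1.113e+11 = 4.294e-07 kg/m³ = 0.0004294 mg/L = 0.4294 µg/L.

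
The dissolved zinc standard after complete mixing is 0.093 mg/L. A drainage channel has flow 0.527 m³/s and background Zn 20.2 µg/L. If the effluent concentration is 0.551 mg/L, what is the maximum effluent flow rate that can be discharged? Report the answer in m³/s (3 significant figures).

20.2 µg/L = 0.0202 mg/L.
Mass balance at complete mixing: C_std·(Q_w + Q_r) = Q_w·C_e + Q_r·C_b.
Rearranging, Q_w = Q_r·(C_std − C_b)/(C_e − C_std) = 0.527·(0.093 − 0.0202) / (0.551 − 0.093) = 0.08377 m³/s.

0.0838 m³/s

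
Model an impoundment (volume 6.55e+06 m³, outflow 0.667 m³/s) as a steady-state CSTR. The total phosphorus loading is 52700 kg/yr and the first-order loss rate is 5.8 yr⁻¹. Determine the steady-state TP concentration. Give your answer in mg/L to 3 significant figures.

Outflow Q = 0.667 m³/s × 3.156e+07 s/yr = 2.105e+07 m³/yr.
Steady-state CSTR mass balance: W = Q·C + k·V·C, so C = W/(Q + kV).
Q + kV = 2.105e+07 + 5.8·6.55e+06 = 5.904e+07 m³/yr.
C = 52700/5.904e+07 = 0.0008926 kg/m³ = 0.8926 mg/L.

0.893 mg/L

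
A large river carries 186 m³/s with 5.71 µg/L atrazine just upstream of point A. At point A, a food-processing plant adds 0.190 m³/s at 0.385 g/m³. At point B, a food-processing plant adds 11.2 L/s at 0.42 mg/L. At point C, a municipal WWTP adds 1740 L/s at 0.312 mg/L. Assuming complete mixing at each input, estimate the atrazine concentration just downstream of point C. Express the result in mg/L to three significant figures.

0.00895 mg/L

5.71 µg/L = 0.00571 mg/L.
After input A: C = (186·0.00571 + 0.19·0.385) / 186.2 = 0.006097 mg/L.
11.2 L/s = 0.0112 m³/s.
After input B: C = (186.2·0.006097 + 0.0112·0.42) / 186.2 = 0.006122 mg/L.
1740 L/s = 1.74 m³/s.
After input C: C = (186.2·0.006122 + 1.74·0.312) / 187.9 = 0.008954 mg/L.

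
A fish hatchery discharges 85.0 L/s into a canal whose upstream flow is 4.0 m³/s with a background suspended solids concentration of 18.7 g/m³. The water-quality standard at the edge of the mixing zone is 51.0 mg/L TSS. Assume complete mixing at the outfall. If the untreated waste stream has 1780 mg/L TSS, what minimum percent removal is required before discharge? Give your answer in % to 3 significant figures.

11.7 %

85.0 L/s = 0.085 m³/s.
Mass balance: 51·4.085 = 0.085·Cₑ + 4·18.7.
Cₑ = (208.3 − 74.8) / 0.085 = 1571 mg/L.
Required removal = 1 − 1571/1780 = 11.74 %.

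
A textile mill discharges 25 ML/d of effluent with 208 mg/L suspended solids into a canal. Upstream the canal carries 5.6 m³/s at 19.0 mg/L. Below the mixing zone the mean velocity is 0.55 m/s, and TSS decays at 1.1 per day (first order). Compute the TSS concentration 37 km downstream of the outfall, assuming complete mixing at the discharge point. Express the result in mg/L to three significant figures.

12.0 mg/L

25 ML/d = 0.2894 m³/s.
After complete mixing, C₀ = (0.2894·208 + 5.6·19) / 5.889 = 28.29 mg/L.
Travel time t = 3.7e+04 m / 0.55 m/s = 6.727e+04 s = 0.7786 d.
C = 28.29·exp(−1.1·0.7786) = 28.29·0.4247 = 12.01 mg/L.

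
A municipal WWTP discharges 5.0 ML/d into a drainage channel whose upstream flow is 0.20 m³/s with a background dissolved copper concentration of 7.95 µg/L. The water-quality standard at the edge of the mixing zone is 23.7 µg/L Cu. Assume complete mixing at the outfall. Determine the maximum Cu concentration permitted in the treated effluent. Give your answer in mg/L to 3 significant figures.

0.0781 mg/L

5.0 ML/d = 0.05787 m³/s.
7.95 µg/L = 0.00795 mg/L.
23.7 µg/L = 0.0237 mg/L.
Mass balance: 0.0237·0.2579 = 0.05787·Cₑ + 0.2·0.00795.
Cₑ = (0.006112 − 0.00159) / 0.05787 = 0.07813 mg/L.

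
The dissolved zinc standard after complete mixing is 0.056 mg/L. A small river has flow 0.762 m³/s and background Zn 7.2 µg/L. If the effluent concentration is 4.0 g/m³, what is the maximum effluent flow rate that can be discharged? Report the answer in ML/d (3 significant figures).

7.2 µg/L = 0.0072 mg/L.
Mass balance at complete mixing: C_std·(Q_w + Q_r) = Q_w·C_e + Q_r·C_b.
Rearranging, Q_w = Q_r·(C_std − C_b)/(C_e − C_std) = 0.762·(0.056 − 0.0072) / (4 − 0.056) = 0.009428 m³/s.
= 0.8146 ML/d.

0.815 ML/d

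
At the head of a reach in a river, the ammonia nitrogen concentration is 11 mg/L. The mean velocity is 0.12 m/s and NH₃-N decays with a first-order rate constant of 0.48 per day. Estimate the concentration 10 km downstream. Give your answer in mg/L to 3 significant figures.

Travel time t = 10 km / 0.12 m/s = 1e+04/0.12 = 8.333e+04 s = 0.9645 d.
First-order decay: C = 11·exp(−0.48·0.9645) = 11·0.6294 = 6.924 mg/L.

6.92 mg/L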